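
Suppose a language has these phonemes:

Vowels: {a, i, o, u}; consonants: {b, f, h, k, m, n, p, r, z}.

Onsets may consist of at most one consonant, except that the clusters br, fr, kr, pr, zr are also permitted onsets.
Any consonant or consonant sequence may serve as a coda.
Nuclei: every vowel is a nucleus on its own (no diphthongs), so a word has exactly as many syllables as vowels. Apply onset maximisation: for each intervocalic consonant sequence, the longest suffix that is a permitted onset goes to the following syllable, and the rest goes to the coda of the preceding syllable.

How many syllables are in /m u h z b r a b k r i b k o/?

4

Vowels present: u, a, i, o; each is a nucleus, giving 4 syllables.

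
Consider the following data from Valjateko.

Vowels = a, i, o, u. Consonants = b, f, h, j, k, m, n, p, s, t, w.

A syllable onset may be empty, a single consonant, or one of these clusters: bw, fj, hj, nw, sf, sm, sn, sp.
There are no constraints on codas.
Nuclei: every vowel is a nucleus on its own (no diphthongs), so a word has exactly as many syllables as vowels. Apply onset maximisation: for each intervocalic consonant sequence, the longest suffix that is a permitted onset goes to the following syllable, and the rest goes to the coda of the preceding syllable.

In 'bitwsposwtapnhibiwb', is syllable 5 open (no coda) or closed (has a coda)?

Nuclei (vowels): i, o, a, i, i → 5 syllables.
σ1/σ2 boundary: /twsp/ splits as /tw/ + /sp/ (/sp/ is the longest suffix that is a licit onset).
σ2/σ3 boundary: /swt/ splits as /sw/ + /t/ (/t/ is the longest suffix that is a licit onset).
σ3/σ4 boundary: cluster /pnh/ — the longest permitted-onset suffix is /h/; onset = /h/, preceding coda = /pn/.
σ4/σ5 boundary: /b/ is a single consonant, so it becomes the next onset.
Putting it together: bitw.sposw.tapn.hi.biwb.
Syllable 5 is /biwb/ with coda /wb/, so it is closed.

closed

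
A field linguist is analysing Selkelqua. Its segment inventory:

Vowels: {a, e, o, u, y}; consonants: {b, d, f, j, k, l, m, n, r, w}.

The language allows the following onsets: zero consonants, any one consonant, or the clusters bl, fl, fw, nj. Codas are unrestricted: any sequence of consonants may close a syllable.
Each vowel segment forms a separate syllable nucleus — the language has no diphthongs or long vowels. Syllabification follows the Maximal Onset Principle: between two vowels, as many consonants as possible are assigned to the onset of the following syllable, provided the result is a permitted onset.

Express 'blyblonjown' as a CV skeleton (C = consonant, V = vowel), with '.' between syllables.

The vowels are y, o, o — 3 nuclei, so 3 syllables.
V1 /y/ – V2 /o/: /bl/ is a licit onset in full, so it all attaches to the next syllable.
V2 /o/ – V3 /o/: /nj/ — entire cluster is a permitted onset → onset /nj/, coda ∅.
Putting it together: bly.blo.njown.
Mapping each syllable to C/V: /bly/ → CCV, /blo/ → CCV, /njown/ → CCVCC.

CCV.CCV.CCVCC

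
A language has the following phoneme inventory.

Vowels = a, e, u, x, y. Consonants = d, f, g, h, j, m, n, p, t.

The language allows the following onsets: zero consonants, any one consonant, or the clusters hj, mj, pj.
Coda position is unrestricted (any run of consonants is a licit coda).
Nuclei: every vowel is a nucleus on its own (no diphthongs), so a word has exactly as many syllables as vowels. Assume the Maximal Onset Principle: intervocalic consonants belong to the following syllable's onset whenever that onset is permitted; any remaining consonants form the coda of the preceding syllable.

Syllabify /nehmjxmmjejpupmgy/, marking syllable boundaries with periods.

Nuclei (vowels): e, x, e, u, y → 5 syllables.
/e…x/ gap (V1→V2): cluster /hmj/ — the longest permitted-onset suffix is /mj/; onset = /mj/, preceding coda = /h/.
/x…e/ gap (V2→V3): /mmj/ splits as /m/ + /mj/ (/mj/ is the longest suffix that is a licit onset).
/e…u/ gap (V3→V4): /jp/; trying suffixes from longest down, /p/ is the first permitted one, so coda /j/ | onset /p/.
/u…y/ gap (V4→V5): cluster /pmg/ — the longest permitted-onset suffix is /g/; onset = /g/, preceding coda = /pm/.

neh.mjxm.mjej.pupm.gy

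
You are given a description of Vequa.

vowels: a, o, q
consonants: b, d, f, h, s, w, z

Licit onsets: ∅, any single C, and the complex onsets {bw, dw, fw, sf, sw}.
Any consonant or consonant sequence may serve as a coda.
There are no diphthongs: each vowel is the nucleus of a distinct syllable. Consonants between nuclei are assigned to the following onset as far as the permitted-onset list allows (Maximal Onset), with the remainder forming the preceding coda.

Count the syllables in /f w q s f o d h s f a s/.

Vowels present: q, o, a; each is a nucleus, giving 3 syllables.

3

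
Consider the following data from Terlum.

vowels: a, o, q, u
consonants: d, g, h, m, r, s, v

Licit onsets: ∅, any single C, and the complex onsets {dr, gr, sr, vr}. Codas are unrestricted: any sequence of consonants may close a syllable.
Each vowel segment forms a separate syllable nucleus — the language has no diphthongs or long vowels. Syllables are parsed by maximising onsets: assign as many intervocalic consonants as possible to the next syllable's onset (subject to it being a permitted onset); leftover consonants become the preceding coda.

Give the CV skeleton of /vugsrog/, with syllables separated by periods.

CVC.CCVC

Nuclei (vowels): u, o → 2 syllables.
V1 /u/ – V2 /o/: /gsr/ — longest licit onset from the right is /sr/, leaving /g/ as coda.
Syllabification: vug.srog.
Mapping each syllable to C/V: /vug/ → CVC, /srog/ → CCVC.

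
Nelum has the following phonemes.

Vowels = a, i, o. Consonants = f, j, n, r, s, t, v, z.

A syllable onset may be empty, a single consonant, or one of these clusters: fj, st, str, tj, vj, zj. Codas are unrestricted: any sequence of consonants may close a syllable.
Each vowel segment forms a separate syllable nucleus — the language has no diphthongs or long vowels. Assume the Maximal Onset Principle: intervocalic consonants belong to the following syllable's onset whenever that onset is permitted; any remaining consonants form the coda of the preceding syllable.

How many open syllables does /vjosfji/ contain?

1

Vowels present: o, i; each is a nucleus, giving 2 syllables.
V1 /o/ – V2 /i/: /sfj/ splits as /s/ + /fj/ (/fj/ is the longest suffix that is a licit onset).
So the parse is vjos.fji.
Classifying each syllable: /vjos/ (closed), /fji/ (open).
Open syllables: 1.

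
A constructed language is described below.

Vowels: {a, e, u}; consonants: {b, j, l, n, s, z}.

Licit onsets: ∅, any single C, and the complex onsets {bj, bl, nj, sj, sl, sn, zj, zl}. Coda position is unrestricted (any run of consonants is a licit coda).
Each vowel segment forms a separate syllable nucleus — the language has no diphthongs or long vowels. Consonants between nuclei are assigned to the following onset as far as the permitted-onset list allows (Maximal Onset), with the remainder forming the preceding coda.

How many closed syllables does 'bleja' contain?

0

The vowels are e, a — 2 nuclei, so 2 syllables.
Between /e/ (V1) and /a/ (V2): just /j/ — single C goes to the following onset.
Syllabification: ble.ja.
Classifying each syllable: /ble/ (open), /ja/ (open).
Closed syllables: 0.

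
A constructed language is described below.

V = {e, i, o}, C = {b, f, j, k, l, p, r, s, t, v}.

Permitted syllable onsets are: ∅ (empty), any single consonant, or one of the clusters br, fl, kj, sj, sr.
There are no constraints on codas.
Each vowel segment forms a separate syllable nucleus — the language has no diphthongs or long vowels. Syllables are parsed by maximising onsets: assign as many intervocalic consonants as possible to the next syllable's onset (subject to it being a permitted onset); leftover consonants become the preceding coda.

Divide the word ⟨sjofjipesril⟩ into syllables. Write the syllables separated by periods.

sjof.ji.pe.sril

Nuclei (vowels): o, i, e, i → 4 syllables.
σ1/σ2 boundary: /fj/ — longest licit onset from the right is /j/, leaving /f/ as coda.
σ2/σ3 boundary: /p/ → onset of the next syllable (single consonants are always licit onsets).
σ3/σ4 boundary: /sr/ is a licit onset in full, so it all attaches to the next syllable.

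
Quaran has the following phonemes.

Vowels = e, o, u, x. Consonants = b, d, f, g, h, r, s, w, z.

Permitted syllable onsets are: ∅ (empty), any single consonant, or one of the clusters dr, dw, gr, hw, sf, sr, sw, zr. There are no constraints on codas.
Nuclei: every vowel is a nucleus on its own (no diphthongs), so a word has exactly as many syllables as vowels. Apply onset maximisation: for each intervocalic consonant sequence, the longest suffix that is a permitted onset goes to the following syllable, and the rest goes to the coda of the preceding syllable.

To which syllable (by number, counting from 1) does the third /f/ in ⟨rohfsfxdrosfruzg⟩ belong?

3

Nuclei (vowels): o, x, o, u → 4 syllables.
Between /o/ (V1) and /x/ (V2): /hfsf/; trying suffixes from longest down, /sf/ is the first permitted one, so coda /hf/ | onset /sf/.
Between /x/ (V2) and /o/ (V3): /dr/ is a licit onset in full, so it all attaches to the next syllable.
Between /o/ (V3) and /u/ (V4): /sfr/; trying suffixes from longest down, /r/ is the first permitted one, so coda /sf/ | onset /r/.
Result: rohf.sfx.drosf.ruzg.
The third /f/ is in the coda of syllable 3 (/drosf/).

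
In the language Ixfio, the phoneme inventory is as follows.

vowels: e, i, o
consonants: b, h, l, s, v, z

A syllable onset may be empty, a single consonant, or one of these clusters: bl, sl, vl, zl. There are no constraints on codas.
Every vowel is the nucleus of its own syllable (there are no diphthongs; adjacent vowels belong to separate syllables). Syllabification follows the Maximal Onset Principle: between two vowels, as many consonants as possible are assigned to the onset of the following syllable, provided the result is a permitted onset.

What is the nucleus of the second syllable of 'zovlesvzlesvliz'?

e

Vowels present: o, e, e, i; each is a nucleus, giving 4 syllables.
The second nucleus (vowel 2 from the left) is /e/.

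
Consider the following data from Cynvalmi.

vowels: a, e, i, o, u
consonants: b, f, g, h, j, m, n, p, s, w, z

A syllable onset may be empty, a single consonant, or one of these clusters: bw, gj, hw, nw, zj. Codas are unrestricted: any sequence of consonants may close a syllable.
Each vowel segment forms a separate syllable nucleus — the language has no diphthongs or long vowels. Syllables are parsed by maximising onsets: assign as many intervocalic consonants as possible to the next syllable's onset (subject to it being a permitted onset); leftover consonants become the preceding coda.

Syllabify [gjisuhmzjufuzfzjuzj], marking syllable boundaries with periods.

gji.suhm.zju.fuzf.zjuzj

The vowels are i, u, u, u, u — 5 nuclei, so 5 syllables.
/i…u/ gap (V1→V2): /s/ → onset of the next syllable (single consonants are always licit onsets).
/u…u/ gap (V2→V3): cluster /hmzj/ — the longest permitted-onset suffix is /zj/; onset = /zj/, preceding coda = /hm/.
/u…u/ gap (V3→V4): just /f/ — single C goes to the following onset.
/u…u/ gap (V4→V5): /zfzj/ splits as /zf/ + /zj/ (/zj/ is the longest suffix that is a licit onset).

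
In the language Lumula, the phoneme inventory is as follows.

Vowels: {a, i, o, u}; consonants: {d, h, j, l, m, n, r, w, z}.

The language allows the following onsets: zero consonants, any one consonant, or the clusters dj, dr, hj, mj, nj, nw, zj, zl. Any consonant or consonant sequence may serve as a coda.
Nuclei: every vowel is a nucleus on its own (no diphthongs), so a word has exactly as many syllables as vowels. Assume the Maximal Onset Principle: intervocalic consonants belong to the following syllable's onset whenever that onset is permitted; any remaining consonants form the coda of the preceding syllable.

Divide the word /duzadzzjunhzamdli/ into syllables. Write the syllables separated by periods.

du.zadz.zjunh.zamd.li

Vowels present: u, a, u, a, i; each is a nucleus, giving 5 syllables.
Between /u/ (V1) and /a/ (V2): /z/ is a single consonant, so it becomes the next onset.
Between /a/ (V2) and /u/ (V3): cluster /dzzj/ — the longest permitted-onset suffix is /zj/; onset = /zj/, preceding coda = /dz/.
Between /u/ (V3) and /a/ (V4): /nhz/ splits as /nh/ + /z/ (/z/ is the longest suffix that is a licit onset).
Between /a/ (V4) and /i/ (V5): /mdl/ splits as /md/ + /l/ (/l/ is the longest suffix that is a licit onset).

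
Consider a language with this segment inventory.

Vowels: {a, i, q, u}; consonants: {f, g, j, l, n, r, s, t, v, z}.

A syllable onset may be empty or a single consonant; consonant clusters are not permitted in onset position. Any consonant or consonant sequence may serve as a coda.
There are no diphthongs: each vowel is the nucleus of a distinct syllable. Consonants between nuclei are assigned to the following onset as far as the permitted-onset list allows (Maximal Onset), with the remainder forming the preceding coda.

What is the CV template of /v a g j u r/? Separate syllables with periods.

CVC.CVC

Vowels present: a, u; each is a nucleus, giving 2 syllables.
V1 /a/ – V2 /u/: /gj/ splits as /g/ + /j/ (/j/ is the longest suffix that is a licit onset).
Result: vag.jur.
Mapping each syllable to C/V: /vag/ → CVC, /jur/ → CVC.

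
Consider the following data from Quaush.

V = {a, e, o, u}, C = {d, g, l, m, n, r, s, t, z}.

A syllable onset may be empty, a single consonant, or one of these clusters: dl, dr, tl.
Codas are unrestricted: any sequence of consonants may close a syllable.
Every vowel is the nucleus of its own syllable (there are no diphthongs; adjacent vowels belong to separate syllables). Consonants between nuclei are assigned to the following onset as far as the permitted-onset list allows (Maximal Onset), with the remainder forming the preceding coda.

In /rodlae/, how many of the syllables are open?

3

The vowels are o, a, e — 3 nuclei, so 3 syllables.
Between /o/ (V1) and /a/ (V2): cluster /dl/ — /dl/ is itself a permitted onset, so the whole cluster goes right; preceding coda = ∅.
Between /a/ (V2) and /e/ (V3): hiatus — the boundary sits between the two vowels.
Putting it together: ro.dla.e.
Classifying each syllable: /ro/ (open), /dla/ (open), /e/ (open).
Open syllables: 3.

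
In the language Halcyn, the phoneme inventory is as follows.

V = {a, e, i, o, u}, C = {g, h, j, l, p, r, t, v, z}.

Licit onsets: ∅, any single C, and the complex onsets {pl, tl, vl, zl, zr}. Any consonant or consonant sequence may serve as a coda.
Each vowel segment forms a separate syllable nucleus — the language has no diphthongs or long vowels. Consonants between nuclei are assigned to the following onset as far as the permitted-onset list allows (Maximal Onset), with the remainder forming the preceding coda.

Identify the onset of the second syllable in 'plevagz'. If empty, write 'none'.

The vowels are e, a — 2 nuclei, so 2 syllables.
/e…a/ gap (V1→V2): /v/ → onset of the next syllable (single consonants are always licit onsets).
So the parse is ple.vagz.
Syllable 2 is /vagz/: onset /v/, nucleus /a/, coda /gz/.

v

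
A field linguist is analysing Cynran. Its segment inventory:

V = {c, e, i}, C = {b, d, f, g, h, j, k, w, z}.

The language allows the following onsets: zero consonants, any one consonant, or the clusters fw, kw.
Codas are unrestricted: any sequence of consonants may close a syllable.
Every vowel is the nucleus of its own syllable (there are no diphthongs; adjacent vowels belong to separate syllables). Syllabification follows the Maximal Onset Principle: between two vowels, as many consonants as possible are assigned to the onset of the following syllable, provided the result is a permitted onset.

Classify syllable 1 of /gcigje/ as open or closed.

open

The vowels are c, i, e — 3 nuclei, so 3 syllables.
σ1/σ2 boundary: nothing intervenes; syllable break is V.V.
σ2/σ3 boundary: /gj/ splits as /g/ + /j/ (/j/ is the longest suffix that is a licit onset).
So the parse is gc.ig.je.
Syllable 1 is /gc/; it ends in its nucleus with no coda, so it is open.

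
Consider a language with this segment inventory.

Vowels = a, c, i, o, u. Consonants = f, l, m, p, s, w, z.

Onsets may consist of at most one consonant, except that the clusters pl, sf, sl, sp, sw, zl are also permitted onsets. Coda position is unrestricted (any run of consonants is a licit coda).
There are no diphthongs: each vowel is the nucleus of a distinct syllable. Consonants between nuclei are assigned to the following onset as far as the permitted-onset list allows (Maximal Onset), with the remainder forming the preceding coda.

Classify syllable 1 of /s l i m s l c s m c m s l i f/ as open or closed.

The vowels are i, c, c, i — 4 nuclei, so 4 syllables.
/i…c/ gap (V1→V2): /msl/ splits as /m/ + /sl/ (/sl/ is the longest suffix that is a licit onset).
/c…c/ gap (V2→V3): /sm/ splits as /s/ + /m/ (/m/ is the longest suffix that is a licit onset).
/c…i/ gap (V3→V4): /msl/ — longest licit onset from the right is /sl/, leaving /m/ as coda.
Syllabification: slim.slcs.mcm.slif.
Syllable 1 is /slim/ with coda /m/, so it is closed.

closed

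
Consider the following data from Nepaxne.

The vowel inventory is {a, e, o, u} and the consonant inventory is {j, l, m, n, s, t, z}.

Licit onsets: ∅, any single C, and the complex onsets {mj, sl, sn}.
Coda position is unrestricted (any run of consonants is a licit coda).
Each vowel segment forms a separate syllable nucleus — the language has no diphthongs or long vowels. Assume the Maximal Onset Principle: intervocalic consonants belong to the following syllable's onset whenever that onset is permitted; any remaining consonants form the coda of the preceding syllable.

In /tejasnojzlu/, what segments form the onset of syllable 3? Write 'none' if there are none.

sn

Vowels present: e, a, o, u; each is a nucleus, giving 4 syllables.
Between /e/ (V1) and /a/ (V2): just /j/ — single C goes to the following onset.
Between /a/ (V2) and /o/ (V3): /sn/ is a licit onset in full, so it all attaches to the next syllable.
Between /o/ (V3) and /u/ (V4): /jzl/ — longest licit onset from the right is /l/, leaving /jz/ as coda.
Result: te.ja.snojz.lu.
Syllable 3 is /snojz/: onset /sn/, nucleus /o/, coda /jz/.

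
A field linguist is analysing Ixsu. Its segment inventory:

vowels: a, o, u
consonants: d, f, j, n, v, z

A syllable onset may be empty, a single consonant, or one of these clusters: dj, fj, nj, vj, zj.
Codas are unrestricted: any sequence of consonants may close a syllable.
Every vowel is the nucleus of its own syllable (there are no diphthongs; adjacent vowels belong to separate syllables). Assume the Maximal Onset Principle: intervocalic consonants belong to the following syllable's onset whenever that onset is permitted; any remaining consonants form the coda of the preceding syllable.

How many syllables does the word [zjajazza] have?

3

Nuclei (vowels): a, a, a → 3 syllables.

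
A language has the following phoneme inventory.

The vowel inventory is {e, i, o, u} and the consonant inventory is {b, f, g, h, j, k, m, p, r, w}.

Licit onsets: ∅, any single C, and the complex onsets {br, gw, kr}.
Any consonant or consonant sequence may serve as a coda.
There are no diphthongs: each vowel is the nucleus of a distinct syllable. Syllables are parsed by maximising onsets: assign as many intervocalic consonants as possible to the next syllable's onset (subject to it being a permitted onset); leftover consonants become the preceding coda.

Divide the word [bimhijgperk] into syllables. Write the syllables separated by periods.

Nuclei (vowels): i, i, e → 3 syllables.
Between /i/ (V1) and /i/ (V2): /mh/ — longest licit onset from the right is /h/, leaving /m/ as coda.
Between /i/ (V2) and /e/ (V3): cluster /jgp/ — the longest permitted-onset suffix is /p/; onset = /p/, preceding coda = /jg/.

bim.hijg.perk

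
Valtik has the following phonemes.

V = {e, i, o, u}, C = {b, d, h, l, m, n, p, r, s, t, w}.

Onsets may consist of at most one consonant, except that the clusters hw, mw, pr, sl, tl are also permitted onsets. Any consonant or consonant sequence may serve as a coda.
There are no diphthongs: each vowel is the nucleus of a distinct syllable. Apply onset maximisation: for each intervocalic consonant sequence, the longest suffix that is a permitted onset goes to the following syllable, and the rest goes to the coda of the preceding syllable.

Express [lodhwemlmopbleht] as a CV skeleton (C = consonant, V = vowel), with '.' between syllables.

CVC.CCVCC.CVCC.CVCC

The vowels are o, e, o, e — 4 nuclei, so 4 syllables.
σ1/σ2 boundary: /dhw/ splits as /d/ + /hw/ (/hw/ is the longest suffix that is a licit onset).
σ2/σ3 boundary: /mlm/ — longest licit onset from the right is /m/, leaving /ml/ as coda.
σ3/σ4 boundary: /pbl/ — longest licit onset from the right is /l/, leaving /pb/ as coda.
Syllabification: lod.hweml.mopb.leht.
Mapping each syllable to C/V: /lod/ → CVC, /hweml/ → CCVCC, /mopb/ → CVCC, /leht/ → CVCC.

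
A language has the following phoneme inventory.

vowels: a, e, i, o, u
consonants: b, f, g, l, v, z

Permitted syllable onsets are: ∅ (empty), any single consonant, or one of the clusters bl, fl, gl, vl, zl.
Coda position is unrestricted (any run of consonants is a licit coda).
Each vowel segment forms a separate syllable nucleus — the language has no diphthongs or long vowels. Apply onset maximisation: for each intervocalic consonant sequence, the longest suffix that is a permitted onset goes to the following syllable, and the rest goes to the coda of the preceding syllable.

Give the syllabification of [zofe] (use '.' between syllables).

Vowels present: o, e; each is a nucleus, giving 2 syllables.
V1 /o/ – V2 /e/: just /f/ — single C goes to the following onset.

zo.fe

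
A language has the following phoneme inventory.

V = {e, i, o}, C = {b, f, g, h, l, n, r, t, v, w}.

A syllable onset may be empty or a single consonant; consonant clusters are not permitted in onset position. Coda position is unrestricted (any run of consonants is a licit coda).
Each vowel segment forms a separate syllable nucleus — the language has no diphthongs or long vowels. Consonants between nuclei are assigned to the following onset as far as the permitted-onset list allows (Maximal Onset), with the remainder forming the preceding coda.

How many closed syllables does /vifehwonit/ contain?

2

The vowels are i, e, o, i — 4 nuclei, so 4 syllables.
V1 /i/ – V2 /e/: just /f/ — single C goes to the following onset.
V2 /e/ – V3 /o/: /hw/ splits as /h/ + /w/ (/w/ is the longest suffix that is a licit onset).
V3 /o/ – V4 /i/: /n/ is a single consonant, so it becomes the next onset.
Result: vi.feh.wo.nit.
Classifying each syllable: /vi/ (open), /feh/ (closed), /wo/ (open), /nit/ (closed).
Closed syllables: 2.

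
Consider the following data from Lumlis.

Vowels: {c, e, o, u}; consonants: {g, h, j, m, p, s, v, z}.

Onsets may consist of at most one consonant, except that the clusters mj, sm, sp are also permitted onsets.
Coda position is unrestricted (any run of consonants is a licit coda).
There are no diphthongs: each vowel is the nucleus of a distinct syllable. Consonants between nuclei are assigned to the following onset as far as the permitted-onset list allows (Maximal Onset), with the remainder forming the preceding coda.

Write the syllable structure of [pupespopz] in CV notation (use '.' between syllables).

The vowels are u, e, o — 3 nuclei, so 3 syllables.
/u…e/ gap (V1→V2): /p/ → onset of the next syllable (single consonants are always licit onsets).
/e…o/ gap (V2→V3): /sp/ is a licit onset in full, so it all attaches to the next syllable.
Result: pu.pe.spopz.
Mapping each syllable to C/V: /pu/ → CV, /pe/ → CV, /spopz/ → CCVCC.

CV.CV.CCVCC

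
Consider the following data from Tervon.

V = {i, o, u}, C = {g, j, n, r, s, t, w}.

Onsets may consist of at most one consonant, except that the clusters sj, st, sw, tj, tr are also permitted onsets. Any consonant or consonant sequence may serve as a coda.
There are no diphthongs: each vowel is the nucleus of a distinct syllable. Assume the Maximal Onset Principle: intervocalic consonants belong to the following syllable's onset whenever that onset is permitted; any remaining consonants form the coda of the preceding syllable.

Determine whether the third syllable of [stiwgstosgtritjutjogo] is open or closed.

Nuclei (vowels): i, o, i, u, o, o → 6 syllables.
σ1/σ2 boundary: /wgst/; trying suffixes from longest down, /st/ is the first permitted one, so coda /wg/ | onset /st/.
σ2/σ3 boundary: cluster /sgtr/ — the longest permitted-onset suffix is /tr/; onset = /tr/, preceding coda = /sg/.
σ3/σ4 boundary: cluster /tj/ — /tj/ is itself a permitted onset, so the whole cluster goes right; preceding coda = ∅.
σ4/σ5 boundary: /tj/ — entire cluster is a permitted onset → onset /tj/, coda ∅.
σ5/σ6 boundary: /g/ → onset of the next syllable (single consonants are always licit onsets).
Result: stiwg.stosg.tri.tju.tjo.go.
Syllable 3 is /tri/; it ends in its nucleus with no coda, so it is open.

open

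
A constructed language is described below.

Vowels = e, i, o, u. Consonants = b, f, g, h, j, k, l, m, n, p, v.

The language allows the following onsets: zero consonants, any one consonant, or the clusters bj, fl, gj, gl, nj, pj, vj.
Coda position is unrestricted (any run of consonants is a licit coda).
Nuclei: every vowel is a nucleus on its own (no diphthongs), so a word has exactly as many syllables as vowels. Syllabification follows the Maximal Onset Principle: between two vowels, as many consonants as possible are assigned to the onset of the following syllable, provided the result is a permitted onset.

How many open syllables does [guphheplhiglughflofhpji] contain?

Vowels present: u, e, i, u, o, i; each is a nucleus, giving 6 syllables.
Between /u/ (V1) and /e/ (V2): /phh/ — longest licit onset from the right is /h/, leaving /ph/ as coda.
Between /e/ (V2) and /i/ (V3): /plh/ — longest licit onset from the right is /h/, leaving /pl/ as coda.
Between /i/ (V3) and /u/ (V4): cluster /gl/ — /gl/ is itself a permitted onset, so the whole cluster goes right; preceding coda = ∅.
Between /u/ (V4) and /o/ (V5): /ghfl/; trying suffixes from longest down, /fl/ is the first permitted one, so coda /gh/ | onset /fl/.
Between /o/ (V5) and /i/ (V6): cluster /fhpj/ — the longest permitted-onset suffix is /pj/; onset = /pj/, preceding coda = /fh/.
Result: guph.hepl.hi.glugh.flofh.pji.
Classifying each syllable: /guph/ (closed), /hepl/ (closed), /hi/ (open), /glugh/ (closed), /flofh/ (closed), /pji/ (open).
Open syllables: 2.

2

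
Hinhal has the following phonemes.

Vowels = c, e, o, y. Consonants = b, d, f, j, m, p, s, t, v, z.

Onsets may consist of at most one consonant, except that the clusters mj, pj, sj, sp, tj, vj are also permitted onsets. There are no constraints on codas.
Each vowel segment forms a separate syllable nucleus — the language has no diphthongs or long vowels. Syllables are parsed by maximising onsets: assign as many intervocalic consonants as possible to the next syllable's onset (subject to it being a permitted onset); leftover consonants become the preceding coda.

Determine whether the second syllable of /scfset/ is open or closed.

The vowels are c, e — 2 nuclei, so 2 syllables.
σ1/σ2 boundary: /fs/ — longest licit onset from the right is /s/, leaving /f/ as coda.
So the parse is scf.set.
Syllable 2 is /set/ with coda /t/, so it is closed.

closed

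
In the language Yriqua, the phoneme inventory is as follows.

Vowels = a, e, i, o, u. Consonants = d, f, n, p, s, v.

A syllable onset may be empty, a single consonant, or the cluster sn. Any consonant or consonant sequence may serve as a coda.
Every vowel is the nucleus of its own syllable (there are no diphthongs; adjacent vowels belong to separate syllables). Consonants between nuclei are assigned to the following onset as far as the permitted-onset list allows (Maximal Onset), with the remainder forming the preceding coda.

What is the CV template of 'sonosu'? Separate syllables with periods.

CV.CV.CV

Vowels present: o, o, u; each is a nucleus, giving 3 syllables.
σ1/σ2 boundary: just /n/ — single C goes to the following onset.
σ2/σ3 boundary: /s/ → onset of the next syllable (single consonants are always licit onsets).
So the parse is so.no.su.
Mapping each syllable to C/V: /so/ → CV, /no/ → CV, /su/ → CV.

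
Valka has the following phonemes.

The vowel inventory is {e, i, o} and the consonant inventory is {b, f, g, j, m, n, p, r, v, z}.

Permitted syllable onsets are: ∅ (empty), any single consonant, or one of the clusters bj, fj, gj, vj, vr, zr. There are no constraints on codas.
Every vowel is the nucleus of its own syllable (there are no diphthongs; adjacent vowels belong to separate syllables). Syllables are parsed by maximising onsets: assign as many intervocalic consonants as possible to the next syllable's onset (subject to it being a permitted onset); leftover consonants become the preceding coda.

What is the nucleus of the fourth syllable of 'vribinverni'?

i

Vowels present: i, i, e, i; each is a nucleus, giving 4 syllables.
The fourth nucleus (vowel 4 from the left) is /i/.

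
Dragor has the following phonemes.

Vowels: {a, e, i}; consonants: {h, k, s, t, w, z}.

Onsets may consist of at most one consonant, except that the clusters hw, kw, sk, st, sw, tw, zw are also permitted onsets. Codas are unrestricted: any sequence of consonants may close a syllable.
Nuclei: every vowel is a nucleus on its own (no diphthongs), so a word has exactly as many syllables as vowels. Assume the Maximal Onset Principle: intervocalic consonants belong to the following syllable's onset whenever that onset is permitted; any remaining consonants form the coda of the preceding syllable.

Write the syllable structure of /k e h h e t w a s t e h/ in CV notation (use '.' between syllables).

CVC.CV.CCV.CCVC

Nuclei (vowels): e, e, a, e → 4 syllables.
/e…e/ gap (V1→V2): cluster /hh/ — the longest permitted-onset suffix is /h/; onset = /h/, preceding coda = /h/.
/e…a/ gap (V2→V3): /tw/ — entire cluster is a permitted onset → onset /tw/, coda ∅.
/a…e/ gap (V3→V4): /st/ — entire cluster is a permitted onset → onset /st/, coda ∅.
Putting it together: keh.he.twa.steh.
Mapping each syllable to C/V: /keh/ → CVC, /he/ → CV, /twa/ → CCV, /steh/ → CCVC.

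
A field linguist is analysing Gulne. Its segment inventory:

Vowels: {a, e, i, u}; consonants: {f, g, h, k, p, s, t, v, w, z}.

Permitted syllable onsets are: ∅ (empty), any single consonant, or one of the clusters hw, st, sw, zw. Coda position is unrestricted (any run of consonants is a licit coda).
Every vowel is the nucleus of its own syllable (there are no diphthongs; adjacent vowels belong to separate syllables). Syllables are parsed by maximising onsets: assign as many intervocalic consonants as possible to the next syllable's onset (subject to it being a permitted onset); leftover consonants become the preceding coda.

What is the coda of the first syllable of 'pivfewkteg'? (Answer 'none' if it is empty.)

v

The vowels are i, e, e — 3 nuclei, so 3 syllables.
V1 /i/ – V2 /e/: /vf/; trying suffixes from longest down, /f/ is the first permitted one, so coda /v/ | onset /f/.
V2 /e/ – V3 /e/: /wkt/ splits as /wk/ + /t/ (/t/ is the longest suffix that is a licit onset).
So the parse is piv.fewk.teg.
Syllable 1 is /piv/: onset /p/, nucleus /i/, coda /v/.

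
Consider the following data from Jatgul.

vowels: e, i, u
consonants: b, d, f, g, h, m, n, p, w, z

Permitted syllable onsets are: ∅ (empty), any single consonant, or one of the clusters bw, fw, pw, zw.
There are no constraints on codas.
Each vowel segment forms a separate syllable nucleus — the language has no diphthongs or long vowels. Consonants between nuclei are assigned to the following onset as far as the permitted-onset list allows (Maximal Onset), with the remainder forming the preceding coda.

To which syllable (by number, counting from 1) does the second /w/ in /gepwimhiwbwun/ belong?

3

Nuclei (vowels): e, i, i, u → 4 syllables.
V1 /e/ – V2 /i/: /pw/ is a licit onset in full, so it all attaches to the next syllable.
V2 /i/ – V3 /i/: /mh/ splits as /m/ + /h/ (/h/ is the longest suffix that is a licit onset).
V3 /i/ – V4 /u/: /wbw/ splits as /w/ + /bw/ (/bw/ is the longest suffix that is a licit onset).
So the parse is ge.pwim.hiw.bwun.
The second /w/ is in the coda of syllable 3 (/hiw/).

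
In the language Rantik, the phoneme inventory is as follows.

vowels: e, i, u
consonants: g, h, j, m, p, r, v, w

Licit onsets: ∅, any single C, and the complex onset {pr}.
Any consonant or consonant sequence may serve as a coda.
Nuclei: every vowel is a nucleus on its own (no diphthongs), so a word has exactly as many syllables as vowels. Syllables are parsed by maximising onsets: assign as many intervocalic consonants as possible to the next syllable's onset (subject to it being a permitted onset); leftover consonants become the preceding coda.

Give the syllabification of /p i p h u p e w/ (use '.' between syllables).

pip.hu.pew

Nuclei (vowels): i, u, e → 3 syllables.
V1 /i/ – V2 /u/: /ph/; trying suffixes from longest down, /h/ is the first permitted one, so coda /p/ | onset /h/.
V2 /u/ – V3 /e/: just /p/ — single C goes to the following onset.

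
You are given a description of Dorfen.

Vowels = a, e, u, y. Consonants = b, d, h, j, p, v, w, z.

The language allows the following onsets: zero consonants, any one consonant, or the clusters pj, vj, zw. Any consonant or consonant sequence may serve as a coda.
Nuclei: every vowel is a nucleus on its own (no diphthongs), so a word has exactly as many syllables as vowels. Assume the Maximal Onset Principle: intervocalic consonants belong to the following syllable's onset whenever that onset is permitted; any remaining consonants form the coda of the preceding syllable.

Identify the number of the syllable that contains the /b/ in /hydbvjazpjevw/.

Nuclei (vowels): y, a, e → 3 syllables.
V1 /y/ – V2 /a/: cluster /dbvj/ — the longest permitted-onset suffix is /vj/; onset = /vj/, preceding coda = /db/.
V2 /a/ – V3 /e/: /zpj/; trying suffixes from longest down, /pj/ is the first permitted one, so coda /z/ | onset /pj/.
Putting it together: hydb.vjaz.pjevw.
The /b/ is in the coda of syllable 1 (/hydb/).

1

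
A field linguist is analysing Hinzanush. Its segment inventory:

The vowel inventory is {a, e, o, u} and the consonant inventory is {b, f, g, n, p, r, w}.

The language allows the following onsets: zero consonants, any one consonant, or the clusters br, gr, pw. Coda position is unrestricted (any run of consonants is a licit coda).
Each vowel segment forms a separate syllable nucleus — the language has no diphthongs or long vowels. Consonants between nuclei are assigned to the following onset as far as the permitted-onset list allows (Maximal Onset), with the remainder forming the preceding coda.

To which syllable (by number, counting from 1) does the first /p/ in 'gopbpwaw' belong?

The vowels are o, a — 2 nuclei, so 2 syllables.
Between /o/ (V1) and /a/ (V2): /pbpw/ splits as /pb/ + /pw/ (/pw/ is the longest suffix that is a licit onset).
So the parse is gopb.pwaw.
The first /p/ is in the coda of syllable 1 (/gopb/).

1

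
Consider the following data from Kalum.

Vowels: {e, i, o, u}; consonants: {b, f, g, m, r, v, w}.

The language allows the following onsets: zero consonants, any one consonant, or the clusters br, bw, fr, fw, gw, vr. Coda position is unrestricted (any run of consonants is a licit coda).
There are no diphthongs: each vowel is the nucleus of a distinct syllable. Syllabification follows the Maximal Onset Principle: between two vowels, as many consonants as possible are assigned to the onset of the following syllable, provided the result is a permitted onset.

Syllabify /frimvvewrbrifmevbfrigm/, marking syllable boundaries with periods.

The vowels are i, e, i, e, i — 5 nuclei, so 5 syllables.
/i…e/ gap (V1→V2): /mvv/ splits as /mv/ + /v/ (/v/ is the longest suffix that is a licit onset).
/e…i/ gap (V2→V3): /wrbr/ — longest licit onset from the right is /br/, leaving /wr/ as coda.
/i…e/ gap (V3→V4): /fm/ splits as /f/ + /m/ (/m/ is the longest suffix that is a licit onset).
/e…i/ gap (V4→V5): cluster /vbfr/ — the longest permitted-onset suffix is /fr/; onset = /fr/, preceding coda = /vb/.

frimv.vewr.brif.mevb.frigm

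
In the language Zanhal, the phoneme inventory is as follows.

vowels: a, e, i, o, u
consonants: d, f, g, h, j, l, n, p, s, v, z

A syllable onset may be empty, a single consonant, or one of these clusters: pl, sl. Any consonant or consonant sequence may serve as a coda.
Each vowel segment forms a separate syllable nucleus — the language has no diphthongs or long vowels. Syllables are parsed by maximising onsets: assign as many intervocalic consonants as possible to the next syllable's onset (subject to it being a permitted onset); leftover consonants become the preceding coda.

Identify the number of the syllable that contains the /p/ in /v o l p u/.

The vowels are o, u — 2 nuclei, so 2 syllables.
V1 /o/ – V2 /u/: cluster /lp/ — the longest permitted-onset suffix is /p/; onset = /p/, preceding coda = /l/.
Syllabification: vol.pu.
The /p/ is in the onset of syllable 2 (/pu/).

2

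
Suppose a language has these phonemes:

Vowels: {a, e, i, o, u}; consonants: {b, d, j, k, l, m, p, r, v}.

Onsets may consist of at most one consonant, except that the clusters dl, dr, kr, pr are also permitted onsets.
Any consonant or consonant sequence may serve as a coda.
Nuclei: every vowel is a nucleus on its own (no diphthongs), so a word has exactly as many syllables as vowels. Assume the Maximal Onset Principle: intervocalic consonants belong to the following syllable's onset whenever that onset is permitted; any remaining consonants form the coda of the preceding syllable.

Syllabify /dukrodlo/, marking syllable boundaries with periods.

The vowels are u, o, o — 3 nuclei, so 3 syllables.
Between /u/ (V1) and /o/ (V2): /kr/ is a licit onset in full, so it all attaches to the next syllable.
Between /o/ (V2) and /o/ (V3): cluster /dl/ — /dl/ is itself a permitted onset, so the whole cluster goes right; preceding coda = ∅.

du.kro.dlo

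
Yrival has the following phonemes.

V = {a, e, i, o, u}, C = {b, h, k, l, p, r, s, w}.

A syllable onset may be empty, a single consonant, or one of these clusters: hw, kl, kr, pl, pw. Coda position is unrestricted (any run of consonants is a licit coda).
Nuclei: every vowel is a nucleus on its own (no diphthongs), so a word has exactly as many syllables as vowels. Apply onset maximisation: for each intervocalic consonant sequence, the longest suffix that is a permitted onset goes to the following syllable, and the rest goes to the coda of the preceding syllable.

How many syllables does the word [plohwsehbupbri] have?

4

Nuclei (vowels): o, e, u, i → 4 syllables.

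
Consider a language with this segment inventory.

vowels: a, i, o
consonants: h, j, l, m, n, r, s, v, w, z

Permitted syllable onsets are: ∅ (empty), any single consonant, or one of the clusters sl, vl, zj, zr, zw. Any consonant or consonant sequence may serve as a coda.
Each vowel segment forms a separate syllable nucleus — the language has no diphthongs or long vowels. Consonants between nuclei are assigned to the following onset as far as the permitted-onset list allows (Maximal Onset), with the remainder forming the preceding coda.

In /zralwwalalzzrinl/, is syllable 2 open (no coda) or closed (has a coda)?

Vowels present: a, a, a, i; each is a nucleus, giving 4 syllables.
Between /a/ (V1) and /a/ (V2): cluster /lww/ — the longest permitted-onset suffix is /w/; onset = /w/, preceding coda = /lw/.
Between /a/ (V2) and /a/ (V3): /l/ is a single consonant, so it becomes the next onset.
Between /a/ (V3) and /i/ (V4): /lzzr/ splits as /lz/ + /zr/ (/zr/ is the longest suffix that is a licit onset).
So the parse is zralw.wa.lalz.zrinl.
Syllable 2 is /wa/; it ends in its nucleus with no coda, so it is open.

open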